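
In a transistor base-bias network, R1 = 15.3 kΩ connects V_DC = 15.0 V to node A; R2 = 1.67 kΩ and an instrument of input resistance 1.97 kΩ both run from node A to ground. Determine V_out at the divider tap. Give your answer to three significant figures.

V_out ≈ 0.837 V

First combine the lower leg with the load: R2 ‖ R_L = 0.9038 kΩ.
Then V_out = V_DC · R2'/(R1 + R2') = 15.0 × 0.9038/16.20 = 0.8367 V.
(Unloaded it would be 1.48 V; the load pulls it down.)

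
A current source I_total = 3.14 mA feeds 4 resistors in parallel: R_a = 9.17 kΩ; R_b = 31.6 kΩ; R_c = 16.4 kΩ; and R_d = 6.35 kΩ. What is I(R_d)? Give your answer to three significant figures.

I ≈ 1.38 mA

Conductances: ΣG = 1/9.17 + 1/31.6 + 1/16.4 + 1/6.35 = 0.3592 (1/kΩ).
By the current-divider rule, I = I_total · G_k/ΣG = 3.14 × 0.4385 = 1.377 mA.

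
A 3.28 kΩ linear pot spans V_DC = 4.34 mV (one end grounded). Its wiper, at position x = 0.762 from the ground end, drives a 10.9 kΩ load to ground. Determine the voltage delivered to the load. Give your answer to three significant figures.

V_out ≈ 3.14 mV

The pot divides into 0.7806 kΩ above the wiper and 2.499 kΩ below.
Lower segment in parallel with the load: 2.499 ‖ 10.9 = 2.033 kΩ.
V_out = 4.34 × 2.033/(0.7806 + 2.033) = 3.136 mV.
(Unloaded: V_out = x·V_DC = 3.31 mV.)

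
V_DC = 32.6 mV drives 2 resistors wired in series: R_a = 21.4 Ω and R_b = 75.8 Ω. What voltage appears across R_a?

Total series resistance ΣR = 21.4 + 75.8 = 97.20 Ω.
Voltage divider: V = V_DC · (21.40 / 97.20) = 32.6 × 0.2202 = 7.177 mV.

V ≈ 7.18 mV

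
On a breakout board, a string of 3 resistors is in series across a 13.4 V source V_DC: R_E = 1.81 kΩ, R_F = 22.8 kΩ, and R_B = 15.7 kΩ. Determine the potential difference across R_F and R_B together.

Series total: ΣR = 1.81 + 22.8 + 15.7 = 40.31 kΩ.
R_{R_F..R_B} = 22.8 + 15.7 = 38.50 kΩ.
V = V_DC · R/ΣR = 13.4 × 0.9551 = 12.80 V.

V ≈ 12.8 V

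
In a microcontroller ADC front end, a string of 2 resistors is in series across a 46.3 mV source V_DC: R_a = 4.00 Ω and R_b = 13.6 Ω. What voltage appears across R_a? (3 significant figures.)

V ≈ 10.5 mV

ΣR = 4.00 + 13.6 = 17.60 Ω.
Voltage divider: V = V_DC · (4.000 / 17.60) = 46.3 × 0.2273 = 10.52 mV.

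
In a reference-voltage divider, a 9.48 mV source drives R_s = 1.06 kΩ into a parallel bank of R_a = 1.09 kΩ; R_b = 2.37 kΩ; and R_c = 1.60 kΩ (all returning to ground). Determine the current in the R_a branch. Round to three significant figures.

Equivalent of the parallel group: R_p = 0.5091 kΩ.
V_A = 9.48 × 0.5091/1.569 = 3.076 mV.
Branch current I = V_A/R_a = 3.076/1.09 = 2.822 µA.

I ≈ 2.82 µA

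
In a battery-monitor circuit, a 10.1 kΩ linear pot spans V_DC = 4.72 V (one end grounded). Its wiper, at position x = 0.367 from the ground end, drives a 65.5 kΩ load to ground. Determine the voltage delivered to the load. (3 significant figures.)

Lower segment x·R_p = 3.707 kΩ; upper segment (1−x)·R_p = 6.393 kΩ.
(x·R_p) ‖ R_L = 3.508 kΩ.
Loaded-divider output: V_out = 4.72 × 0.3543 = 1.672 V.
(Unloaded: V_out = x·V_DC = 1.73 V.)

V_out ≈ 1.67 V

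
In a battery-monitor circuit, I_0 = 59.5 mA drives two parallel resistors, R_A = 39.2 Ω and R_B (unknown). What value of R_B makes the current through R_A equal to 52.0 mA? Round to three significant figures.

R_B ≈ 272 Ω

The fraction through R_A equals R_B/(R_A+R_B).
52.0/59.5 = R_B/(R_A + R_B) → R_B = R_A · (0.8739)/(1 − 0.8739) = 39.2 × 6.933 = 271.8 Ω.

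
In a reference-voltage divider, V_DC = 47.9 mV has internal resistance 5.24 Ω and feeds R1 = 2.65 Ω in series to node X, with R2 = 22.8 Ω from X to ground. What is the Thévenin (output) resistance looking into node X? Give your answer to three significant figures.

R_th ≈ 5.86 Ω

R1' = 5.24 + 2.65 = 7.890 Ω (source resistance + R1).
With V_DC suppressed (replaced by a short), R_th = R1' ‖ R2 = (7.890 × 22.8)/(7.890 + 22.8) = 5.862 Ω.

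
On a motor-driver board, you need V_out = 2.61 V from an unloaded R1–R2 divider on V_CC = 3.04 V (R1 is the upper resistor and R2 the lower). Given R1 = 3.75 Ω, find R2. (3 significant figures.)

V_out/V_CC = R2/(R1+R2) = 0.8586.
Rearranging, R2 = R1·k/(1−k) = 3.75 × 6.070 = 22.76 Ω.

R2 ≈ 22.8 Ω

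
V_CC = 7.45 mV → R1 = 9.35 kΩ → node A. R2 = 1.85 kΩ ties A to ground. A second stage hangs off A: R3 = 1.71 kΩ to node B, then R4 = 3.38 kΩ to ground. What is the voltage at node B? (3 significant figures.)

V_B ≈ 0.627 mV

Looking into the second stage from A: R3 + R4 = 5.090 kΩ appears in parallel with R2.
Effective lower resistance at A: R2 ‖ 5.090 = 1.357 kΩ.
First divider: V_A = V_CC · 1.357/(9.35 + 1.357) = 0.9441 mV.
Then the unloaded second divider: V_B = V_A × R4/(R3+R4) = 0.9441 × 0.6640 = 0.6269 mV.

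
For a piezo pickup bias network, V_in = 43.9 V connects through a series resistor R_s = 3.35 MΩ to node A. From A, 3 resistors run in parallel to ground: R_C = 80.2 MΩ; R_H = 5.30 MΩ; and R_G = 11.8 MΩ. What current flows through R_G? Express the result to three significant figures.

I ≈ 1.90 µA

Combine the parallel branches: R_p = (1/80.2 + 1/5.30 + 1/11.8)⁻¹ = 3.498 MΩ.
V_A by voltage divider: V_A = 43.9 × 3.498/(3.35 + 3.498) = 22.42 V.
Branch current I = V_A/R_G = 22.42/11.8 = 1.900 µA.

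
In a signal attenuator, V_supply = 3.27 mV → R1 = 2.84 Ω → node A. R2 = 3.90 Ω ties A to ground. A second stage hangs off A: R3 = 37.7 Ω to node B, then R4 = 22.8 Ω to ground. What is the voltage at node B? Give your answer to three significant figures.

V_B ≈ 0.694 mV

Looking into the second stage from A: R3 + R4 = 60.50 Ω appears in parallel with R2.
Effective lower resistance at A: R2 ‖ 60.50 = 3.664 Ω.
So V_A = 3.27 × 0.5633 = 1.842 mV.
Then the unloaded second divider: V_B = V_A × R4/(R3+R4) = 1.842 × 0.3769 = 0.6942 mV.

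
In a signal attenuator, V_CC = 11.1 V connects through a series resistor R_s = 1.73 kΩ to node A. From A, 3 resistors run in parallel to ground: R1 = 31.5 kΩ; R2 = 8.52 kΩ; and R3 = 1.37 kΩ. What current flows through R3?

Combine the parallel branches: R_p = (1/31.5 + 1/8.52 + 1/1.37)⁻¹ = 1.138 kΩ.
V_A by voltage divider: V_A = 11.1 × 1.138/(1.73 + 1.138) = 4.403 V.
I(R3) = V_A / R3 = 4.403/1.37 = 3.214 mA.

I ≈ 3.21 mA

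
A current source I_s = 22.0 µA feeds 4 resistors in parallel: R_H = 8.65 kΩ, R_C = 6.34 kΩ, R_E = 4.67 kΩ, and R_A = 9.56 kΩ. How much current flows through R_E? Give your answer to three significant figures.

Total conductance ΣG = 1/8.65 + 1/6.34 + 1/4.67 + 1/9.56 = 0.5921 (units of 1/kΩ).
By the current-divider rule, I = I_s · G_k/ΣG = 22.0 × 0.3617 = 7.957 µA.

I ≈ 7.96 µA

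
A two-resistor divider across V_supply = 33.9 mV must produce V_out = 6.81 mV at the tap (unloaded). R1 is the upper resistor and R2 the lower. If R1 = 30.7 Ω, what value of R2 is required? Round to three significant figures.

R2 ≈ 7.72 Ω

Required fraction k = V_out/V_supply = 0.2009.
Rearranging, R2 = R1·k/(1−k) = 30.7 × 0.2514 = 7.717 Ω.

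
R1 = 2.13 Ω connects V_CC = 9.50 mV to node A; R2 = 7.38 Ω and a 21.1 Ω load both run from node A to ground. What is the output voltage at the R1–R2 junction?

V_out ≈ 6.84 mV

First combine the lower leg with the load: R2 ‖ R_L = 5.468 Ω.
Now apply the divider: V_out = 9.50 × 0.7196 = 6.837 mV.
(Unloaded it would be 7.37 mV; the load pulls it down.)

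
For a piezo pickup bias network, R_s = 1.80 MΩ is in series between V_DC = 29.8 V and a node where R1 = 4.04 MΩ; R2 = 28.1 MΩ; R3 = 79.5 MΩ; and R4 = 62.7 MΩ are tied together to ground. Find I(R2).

I ≈ 0.679 µA

Combine the parallel branches: R_p = (1/4.04 + 1/28.1 + 1/79.5 + 1/62.7)⁻¹ = 3.209 MΩ.
V_A = 29.8 × 3.209/5.009 = 19.09 V.
Branch current I = V_A/R2 = 19.09/28.1 = 0.6794 µA.
(Equivalently: I_total = 5.949 µA, then current-divider fraction G_k/ΣG = 0.1142.)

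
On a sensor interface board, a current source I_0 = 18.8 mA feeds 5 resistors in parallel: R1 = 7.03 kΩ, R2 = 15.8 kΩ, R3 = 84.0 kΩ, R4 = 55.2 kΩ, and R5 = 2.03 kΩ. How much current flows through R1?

Total conductance ΣG = 1/7.03 + 1/15.8 + 1/84.0 + 1/55.2 + 1/2.03 = 0.7282 (units of 1/kΩ).
R1 takes the fraction G_k/ΣG = 0.1422/0.7282 = 0.1953, so I = 18.8 × 0.1953 = 3.673 mA.

I ≈ 3.67 mA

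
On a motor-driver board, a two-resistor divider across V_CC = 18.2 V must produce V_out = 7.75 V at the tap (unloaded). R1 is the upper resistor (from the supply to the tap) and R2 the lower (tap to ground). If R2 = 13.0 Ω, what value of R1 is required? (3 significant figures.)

V_out/V_CC = R2/(R1+R2) = 0.4258.
R1 = R2·(1/k − 1) = 13.0 × 1.348 = 17.53 Ω.

R1 ≈ 17.5 Ω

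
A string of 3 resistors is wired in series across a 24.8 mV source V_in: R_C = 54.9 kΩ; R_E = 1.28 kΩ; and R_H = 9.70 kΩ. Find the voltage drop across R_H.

ΣR = 54.9 + 1.28 + 9.70 = 65.88 kΩ.
Voltage divider: V = V_in · (9.700 / 65.88) = 24.8 × 0.1472 = 3.651 mV.

V ≈ 3.65 mV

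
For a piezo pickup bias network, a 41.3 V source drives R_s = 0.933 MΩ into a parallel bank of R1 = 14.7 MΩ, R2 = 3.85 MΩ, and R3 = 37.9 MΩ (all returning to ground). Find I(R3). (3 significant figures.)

I ≈ 0.819 µA

Parallel bank: R_p = 1/(1/14.7 + 1/3.85 + 1/37.9) = 2.824 MΩ.
V_A by voltage divider: V_A = 41.3 × 2.824/(0.933 + 2.824) = 31.04 V.
Branch current I = V_A/R3 = 31.04/37.9 = 0.8191 µA.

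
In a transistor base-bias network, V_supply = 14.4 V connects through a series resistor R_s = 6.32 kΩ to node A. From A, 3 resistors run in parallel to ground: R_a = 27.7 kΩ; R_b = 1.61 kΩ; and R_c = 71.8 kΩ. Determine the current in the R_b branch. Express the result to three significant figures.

I ≈ 1.71 mA

Equivalent of the parallel group: R_p = 1.490 kΩ.
Node voltage V_A = V_supply · R_p/(R_s + R_p) = 14.4 × 0.1908 = 2.747 V.
I(R_b) = V_A / R_b = 2.747/1.61 = 1.706 mA.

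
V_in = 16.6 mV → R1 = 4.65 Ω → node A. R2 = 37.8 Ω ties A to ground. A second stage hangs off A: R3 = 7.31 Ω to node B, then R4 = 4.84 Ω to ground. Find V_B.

V_B ≈ 4.39 mV

Node A sees R2 in parallel with the series input of stage 2, R3 + R4 = 12.15 Ω.
R2 ‖ (R3+R4) = 9.195 Ω.
First divider: V_A = V_in · 9.195/(4.65 + 9.195) = 11.02 mV.
Stage 2 is unloaded, so V_B = V_A · R4/(R3+R4) = 11.02 × 4.84/12.15 = 4.392 mV.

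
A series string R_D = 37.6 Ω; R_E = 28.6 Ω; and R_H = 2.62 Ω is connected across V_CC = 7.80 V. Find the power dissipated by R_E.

ΣR = 68.82 Ω → I = 7.80/68.82 = 0.1133 A.
P = I²R = 0.01285 × 28.6 = 0.3674 W.

P ≈ 0.367 W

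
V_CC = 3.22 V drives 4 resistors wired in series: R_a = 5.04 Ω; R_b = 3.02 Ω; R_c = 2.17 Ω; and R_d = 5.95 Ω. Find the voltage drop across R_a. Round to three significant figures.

Series total: ΣR = 5.04 + 3.02 + 2.17 + 5.95 = 16.18 Ω.
By the voltage-divider rule, V = 3.22 × 5.040/16.18 = 1.003 V.

V ≈ 1.00 V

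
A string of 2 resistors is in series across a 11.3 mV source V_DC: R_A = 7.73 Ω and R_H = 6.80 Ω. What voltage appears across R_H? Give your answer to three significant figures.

ΣR = 7.73 + 6.80 = 14.53 Ω.
Voltage divider: V = V_DC · (6.800 / 14.53) = 11.3 × 0.4680 = 5.288 mV.

V ≈ 5.29 mV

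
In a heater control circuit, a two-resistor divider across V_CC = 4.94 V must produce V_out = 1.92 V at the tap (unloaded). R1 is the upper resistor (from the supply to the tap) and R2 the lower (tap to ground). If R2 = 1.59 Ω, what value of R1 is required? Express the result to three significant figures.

R1 ≈ 2.50 Ω

Required fraction k = V_out/V_CC = 0.3887.
Rearranging, R1 = R2·(1−k)/k = 1.59 × 1.573 = 2.501 Ω.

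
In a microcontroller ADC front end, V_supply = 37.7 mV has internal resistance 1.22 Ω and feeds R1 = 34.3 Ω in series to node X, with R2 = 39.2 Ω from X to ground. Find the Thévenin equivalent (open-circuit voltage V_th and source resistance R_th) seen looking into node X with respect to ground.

V_th ≈ 19.8 mV, R_th ≈ 18.6 Ω

R1' = 1.22 + 34.3 = 35.52 Ω (source resistance + R1).
With X open, the divider is unloaded: V_th = 37.7 × 39.2/74.72 = 19.78 mV.
With V_supply suppressed (replaced by a short), R_th = R1' ‖ R2 = (35.52 × 39.2)/(35.52 + 39.2) = 18.63 Ω.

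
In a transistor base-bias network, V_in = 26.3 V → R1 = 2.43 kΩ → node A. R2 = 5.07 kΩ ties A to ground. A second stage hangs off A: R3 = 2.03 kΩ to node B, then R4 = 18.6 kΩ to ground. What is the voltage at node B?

V_B ≈ 14.8 V

Node A sees R2 in parallel with the series input of stage 2, R3 + R4 = 20.63 kΩ.
Effective lower resistance at A: R2 ‖ 20.63 = 4.070 kΩ.
First divider: V_A = V_in · 4.070/(2.43 + 4.070) = 16.47 V.
Stage 2 is unloaded, so V_B = V_A · R4/(R3+R4) = 16.47 × 18.6/20.63 = 14.85 V.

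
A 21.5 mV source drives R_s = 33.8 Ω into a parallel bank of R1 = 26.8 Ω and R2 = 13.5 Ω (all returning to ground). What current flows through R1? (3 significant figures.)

I ≈ 0.168 mA

Combine the parallel branches: R_p = (1/26.8 + 1/13.5)⁻¹ = 8.978 Ω.
V_A = 21.5 × 8.978/42.78 = 4.512 mV.
Branch current I = V_A/R1 = 4.512/26.8 = 0.1684 mA.
(Equivalently: I_total = 0.5026 mA, then current-divider fraction G_k/ΣG = 0.3350.)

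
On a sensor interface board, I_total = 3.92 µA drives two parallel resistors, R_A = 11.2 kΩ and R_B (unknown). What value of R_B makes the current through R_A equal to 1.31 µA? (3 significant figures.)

Two-branch current divider: I_A = I_total · R_B/(R_A + R_B).
1.31/3.92 = R_B/(R_A + R_B) → R_B = R_A · (0.3342)/(1 − 0.3342) = 11.2 × 0.5019 = 5.621 kΩ.

R_B ≈ 5.62 kΩ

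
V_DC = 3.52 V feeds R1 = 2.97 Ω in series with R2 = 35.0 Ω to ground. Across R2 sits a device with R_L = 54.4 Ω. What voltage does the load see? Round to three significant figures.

R2 ‖ R_L = (35.0 × 54.4)/(35.0 + 54.4) = 21.30 Ω.
Then V_out = V_DC · R2'/(R1 + R2') = 3.52 × 21.30/24.27 = 3.089 V.
(Unloaded it would be 3.24 V; the load pulls it down.)

V_out ≈ 3.09 V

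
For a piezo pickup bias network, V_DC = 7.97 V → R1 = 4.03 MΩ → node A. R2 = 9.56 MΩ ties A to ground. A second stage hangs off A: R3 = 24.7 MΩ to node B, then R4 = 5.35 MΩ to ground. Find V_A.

Looking into the second stage from A: R3 + R4 = 30.05 MΩ appears in parallel with R2.
R2 ‖ (R3+R4) = 7.253 MΩ.
So V_A = 7.97 × 0.6428 = 5.123 V.

V_A ≈ 5.12 V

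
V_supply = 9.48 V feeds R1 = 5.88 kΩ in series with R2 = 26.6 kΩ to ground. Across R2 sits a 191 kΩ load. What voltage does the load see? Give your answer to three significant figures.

R2 ‖ R_L = (26.6 × 191)/(26.6 + 191) = 23.35 kΩ.
Then V_out = V_supply · R2'/(R1 + R2') = 9.48 × 23.35/29.23 = 7.573 V.
(Unloaded it would be 7.76 V; the load pulls it down.)

V_out ≈ 7.57 V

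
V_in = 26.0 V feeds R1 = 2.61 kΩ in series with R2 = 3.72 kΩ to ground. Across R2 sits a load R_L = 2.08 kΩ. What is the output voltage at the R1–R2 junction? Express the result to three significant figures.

V_out ≈ 8.79 V

First combine the lower leg with the load: R2 ‖ R_L = 1.334 kΩ.
Now apply the divider: V_out = 26.0 × 0.3382 = 8.794 V.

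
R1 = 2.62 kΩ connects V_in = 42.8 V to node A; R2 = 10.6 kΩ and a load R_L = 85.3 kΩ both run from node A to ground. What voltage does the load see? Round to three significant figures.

V_out ≈ 33.5 V

First combine the lower leg with the load: R2 ‖ R_L = 9.428 kΩ.
Now apply the divider: V_out = 42.8 × 0.7825 = 33.49 V.
(Unloaded it would be 34.3 V; the load pulls it down.)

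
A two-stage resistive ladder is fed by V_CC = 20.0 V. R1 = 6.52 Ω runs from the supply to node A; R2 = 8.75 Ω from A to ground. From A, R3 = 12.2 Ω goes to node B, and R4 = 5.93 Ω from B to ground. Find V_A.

V_A ≈ 9.50 V

Looking into the second stage from A: R3 + R4 = 18.13 Ω appears in parallel with R2.
R2 ‖ (R3+R4) = 5.902 Ω.
So V_A = 20.0 × 0.4751 = 9.502 V.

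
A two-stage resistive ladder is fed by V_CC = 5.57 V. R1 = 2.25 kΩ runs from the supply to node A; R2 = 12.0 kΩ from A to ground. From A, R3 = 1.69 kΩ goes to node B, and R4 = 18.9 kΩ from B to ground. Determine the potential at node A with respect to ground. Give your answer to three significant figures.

V_A ≈ 4.30 V

Looking into the second stage from A: R3 + R4 = 20.59 kΩ appears in parallel with R2.
R2 ‖ (R3+R4) = 7.581 kΩ.
So V_A = 5.57 × 0.7711 = 4.295 V.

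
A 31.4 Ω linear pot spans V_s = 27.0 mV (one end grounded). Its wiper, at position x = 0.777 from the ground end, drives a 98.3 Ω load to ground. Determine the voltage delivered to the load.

The pot divides into 7.002 Ω above the wiper and 24.40 Ω below.
Lower segment in parallel with the load: 24.40 ‖ 98.3 = 19.55 Ω.
Then V_out = V_s · 19.55/(7.002 + 19.55) = 19.88 mV.

V_out ≈ 19.9 mV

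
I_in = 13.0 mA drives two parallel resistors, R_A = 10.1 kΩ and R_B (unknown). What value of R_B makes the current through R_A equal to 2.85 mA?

Two-branch current divider: I_A = I_in · R_B/(R_A + R_B).
2.85/13.0 = R_B/(R_A + R_B) → R_B = R_A · (0.2192)/(1 − 0.2192) = 10.1 × 0.2808 = 2.836 kΩ.

R_B ≈ 2.84 kΩ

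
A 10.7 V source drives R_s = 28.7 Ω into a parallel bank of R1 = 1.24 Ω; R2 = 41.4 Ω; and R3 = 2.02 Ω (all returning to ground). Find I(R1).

Parallel bank: R_p = 1/(1/1.24 + 1/41.4 + 1/2.02) = 0.7543 Ω.
V_A = 10.7 × 0.7543/29.45 = 0.2740 V.
Branch current I = V_A/R1 = 0.2740/1.24 = 0.2210 A.
(Check via current divider: I_total = 0.3633 A; share G_k/ΣG = 0.6083 → same result.)

I ≈ 0.221 A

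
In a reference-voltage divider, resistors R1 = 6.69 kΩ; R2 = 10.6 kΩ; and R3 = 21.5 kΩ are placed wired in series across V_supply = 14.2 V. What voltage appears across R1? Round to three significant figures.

V ≈ 2.45 V

ΣR = 6.69 + 10.6 + 21.5 = 38.79 kΩ.
V = V_supply · R/ΣR = 14.2 × 0.1725 = 2.449 V.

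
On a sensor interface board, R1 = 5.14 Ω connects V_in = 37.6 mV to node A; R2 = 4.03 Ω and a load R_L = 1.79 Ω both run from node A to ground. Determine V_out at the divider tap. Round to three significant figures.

First combine the lower leg with the load: R2 ‖ R_L = 1.239 Ω.
Then V_out = V_in · R2'/(R1 + R2') = 37.6 × 1.239/6.379 = 7.305 mV.
(Unloaded it would be 16.5 mV; the load pulls it down.)

V_out ≈ 7.31 mV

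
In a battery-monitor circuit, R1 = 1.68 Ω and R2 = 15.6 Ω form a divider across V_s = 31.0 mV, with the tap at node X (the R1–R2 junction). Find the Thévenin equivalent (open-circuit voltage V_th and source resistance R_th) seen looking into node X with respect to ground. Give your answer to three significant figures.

V_th ≈ 28.0 mV, R_th ≈ 1.52 Ω

With X open, the divider is unloaded: V_th = 31.0 × 15.6/17.28 = 27.99 mV.
Looking into X with the source shorted: R_th = R1·R2/(R1+R2) = 1.680 × 15.6/17.28 = 1.517 Ω.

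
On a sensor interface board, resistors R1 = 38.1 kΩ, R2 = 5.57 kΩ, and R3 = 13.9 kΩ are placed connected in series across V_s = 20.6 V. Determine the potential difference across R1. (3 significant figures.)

Series total: ΣR = 38.1 + 5.57 + 13.9 = 57.57 kΩ.
By the voltage-divider rule, V = 20.6 × 38.10/57.57 = 13.63 V.

V ≈ 13.6 V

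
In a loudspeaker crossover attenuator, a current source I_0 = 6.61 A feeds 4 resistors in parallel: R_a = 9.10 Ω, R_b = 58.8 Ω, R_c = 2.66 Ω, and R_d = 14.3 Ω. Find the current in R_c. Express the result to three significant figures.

Conductances: ΣG = 1/9.10 + 1/58.8 + 1/2.66 + 1/14.3 = 0.5728 (1/Ω).
R_c takes the fraction G_k/ΣG = 0.3759/0.5728 = 0.6564, so I = 6.61 × 0.6564 = 4.339 A.

I ≈ 4.34 A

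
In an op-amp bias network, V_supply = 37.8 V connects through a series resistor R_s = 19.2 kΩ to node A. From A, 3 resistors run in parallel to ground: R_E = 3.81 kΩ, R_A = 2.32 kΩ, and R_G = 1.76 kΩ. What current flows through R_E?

I ≈ 0.393 mA

Parallel bank: R_p = 1/(1/3.81 + 1/2.32 + 1/1.76) = 0.7926 kΩ.
Node voltage V_A = V_supply · R_p/(R_s + R_p) = 37.8 × 0.03964 = 1.499 V.
Branch current I = V_A/R_E = 1.499/3.81 = 0.3933 mA.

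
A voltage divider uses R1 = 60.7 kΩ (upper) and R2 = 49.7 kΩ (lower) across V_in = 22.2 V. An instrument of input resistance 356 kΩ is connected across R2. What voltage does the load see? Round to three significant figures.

R2 ‖ R_L = (49.7 × 356)/(49.7 + 356) = 43.61 kΩ.
Then V_out = V_in · R2'/(R1 + R2') = 22.2 × 43.61/104.3 = 9.282 V.

V_out ≈ 9.28 V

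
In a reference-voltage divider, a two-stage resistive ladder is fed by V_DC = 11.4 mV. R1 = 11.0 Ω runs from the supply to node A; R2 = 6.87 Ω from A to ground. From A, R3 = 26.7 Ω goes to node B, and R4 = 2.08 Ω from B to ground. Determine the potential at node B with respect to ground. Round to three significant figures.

V_B ≈ 0.276 mV

The second stage (R3 + R4 = 28.78 Ω) loads node A in parallel with R2.
Effective lower resistance at A: R2 ‖ 28.78 = 5.546 Ω.
First divider: V_A = V_DC · 5.546/(11.0 + 5.546) = 3.821 mV.
V_B = V_A × 0.07227 = 0.2762 mV.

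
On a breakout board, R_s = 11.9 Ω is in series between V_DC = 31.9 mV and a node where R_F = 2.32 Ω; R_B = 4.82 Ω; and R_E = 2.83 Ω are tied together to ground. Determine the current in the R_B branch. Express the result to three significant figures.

Equivalent of the parallel group: R_p = 1.008 Ω.
V_A = 31.9 × 1.008/12.91 = 2.492 mV.
Branch current I = V_A/R_B = 2.492/4.82 = 0.5169 mA.
(Check via current divider: I_total = 2.471 mA; share G_k/ΣG = 0.2092 → same result.)

I ≈ 0.517 mA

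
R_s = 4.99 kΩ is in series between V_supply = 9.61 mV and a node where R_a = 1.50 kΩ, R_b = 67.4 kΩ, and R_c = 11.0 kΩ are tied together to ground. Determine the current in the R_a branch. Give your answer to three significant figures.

I ≈ 1.32 µA

Parallel bank: R_p = 1/(1/1.50 + 1/67.4 + 1/11.0) = 1.295 kΩ.
V_A = 9.61 × 1.295/6.285 = 1.980 mV.
Branch current I = V_A/R_a = 1.980/1.50 = 1.320 µA.
(Check via current divider: I_total = 1.529 µA; share G_k/ΣG = 0.8631 → same result.)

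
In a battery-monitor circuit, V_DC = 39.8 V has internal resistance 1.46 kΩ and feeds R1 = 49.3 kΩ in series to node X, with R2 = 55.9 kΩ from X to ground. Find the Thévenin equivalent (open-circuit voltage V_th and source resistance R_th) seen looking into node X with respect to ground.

R1' = 1.46 + 49.3 = 50.76 kΩ (source resistance + R1).
V_th is the unloaded tap voltage: V_DC · R2/(R1'+R2) = 39.8 × 0.5241 = 20.86 V.
Looking into X with the source shorted: R_th = R1'·R2/(R1'+R2) = 50.76 × 55.9/106.7 = 26.60 kΩ.

V_th ≈ 20.9 V, R_th ≈ 26.6 kΩ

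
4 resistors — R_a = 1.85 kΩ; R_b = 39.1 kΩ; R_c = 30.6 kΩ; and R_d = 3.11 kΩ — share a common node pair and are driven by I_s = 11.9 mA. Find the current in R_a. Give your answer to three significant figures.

I ≈ 6.99 mA

Conductances: ΣG = 1/1.85 + 1/39.1 + 1/30.6 + 1/3.11 = 0.9203 (1/kΩ).
R_a takes the fraction G_k/ΣG = 0.5405/0.9203 = 0.5873, so I = 11.9 × 0.5873 = 6.989 mA.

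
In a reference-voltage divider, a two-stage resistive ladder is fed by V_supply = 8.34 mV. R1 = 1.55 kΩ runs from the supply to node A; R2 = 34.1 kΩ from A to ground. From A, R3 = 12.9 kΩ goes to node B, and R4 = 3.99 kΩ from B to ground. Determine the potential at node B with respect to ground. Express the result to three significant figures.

Node A sees R2 in parallel with the series input of stage 2, R3 + R4 = 16.89 kΩ.
R2 ‖ (R3+R4) = 11.30 kΩ.
So V_A = 8.34 × 0.8793 = 7.334 mV.
Then the unloaded second divider: V_B = V_A × R4/(R3+R4) = 7.334 × 0.2362 = 1.732 mV.

V_B ≈ 1.73 mV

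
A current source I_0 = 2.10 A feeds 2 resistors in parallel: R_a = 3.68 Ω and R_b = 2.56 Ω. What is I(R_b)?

I ≈ 1.24 A

For two parallel branches, I_k = I_0 · (other R)/(sum of R).
So I = 2.10 × 3.68/6.240 = 1.238 A.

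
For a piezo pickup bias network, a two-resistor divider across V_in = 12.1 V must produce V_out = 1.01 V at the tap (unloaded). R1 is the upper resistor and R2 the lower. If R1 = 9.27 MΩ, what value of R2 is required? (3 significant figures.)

R2 ≈ 0.844 MΩ

The divider ratio is R2/(R1+R2) = 1.01/12.1 = 0.08347.
Rearranging, R2 = R1·k/(1−k) = 9.27 × 0.09107 = 0.8442 MΩ.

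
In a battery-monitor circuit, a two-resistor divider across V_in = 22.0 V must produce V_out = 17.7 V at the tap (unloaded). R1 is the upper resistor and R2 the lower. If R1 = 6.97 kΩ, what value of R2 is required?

R2 ≈ 28.7 kΩ

The divider ratio is R2/(R1+R2) = 17.7/22.0 = 0.8045.
Rearranging, R2 = R1·k/(1−k) = 6.97 × 4.116 = 28.69 kΩ.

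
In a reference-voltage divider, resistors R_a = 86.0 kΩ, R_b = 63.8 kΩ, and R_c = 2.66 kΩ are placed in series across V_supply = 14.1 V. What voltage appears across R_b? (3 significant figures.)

ΣR = 86.0 + 63.8 + 2.66 = 152.5 kΩ.
Voltage divider: V = V_supply · (63.80 / 152.5) = 14.1 × 0.4185 = 5.900 V.

V ≈ 5.90 V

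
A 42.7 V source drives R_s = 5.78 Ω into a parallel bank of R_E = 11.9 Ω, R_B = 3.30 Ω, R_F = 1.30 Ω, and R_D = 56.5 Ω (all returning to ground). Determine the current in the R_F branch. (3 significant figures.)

Parallel bank: R_p = 1/(1/11.9 + 1/3.30 + 1/1.30 + 1/56.5) = 0.8518 Ω.
Node voltage V_A = V_s · R_p/(R_s + R_p) = 42.7 × 0.1284 = 5.484 V.
Branch current I = V_A/R_F = 5.484/1.30 = 4.219 A.
(Equivalently: I_total = 6.439 A, then current-divider fraction G_k/ΣG = 0.6552.)

I ≈ 4.22 A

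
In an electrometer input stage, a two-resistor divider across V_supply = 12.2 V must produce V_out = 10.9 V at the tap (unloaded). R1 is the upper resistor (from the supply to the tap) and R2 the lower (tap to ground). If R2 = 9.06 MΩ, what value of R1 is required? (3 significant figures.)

The divider ratio is R2/(R1+R2) = 10.9/12.2 = 0.8934.
R1 = R2·(1/k − 1) = 9.06 × 0.1193 = 1.081 MΩ.

R1 ≈ 1.08 MΩ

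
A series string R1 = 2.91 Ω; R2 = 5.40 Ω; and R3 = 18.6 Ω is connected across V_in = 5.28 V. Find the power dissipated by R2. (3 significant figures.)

P ≈ 0.208 W

Series current I = V_in/ΣR = 5.28/26.91 = 0.1962 A.
P(R2) = I²·R2 = (0.1962)² × 5.40 = 0.2079 W.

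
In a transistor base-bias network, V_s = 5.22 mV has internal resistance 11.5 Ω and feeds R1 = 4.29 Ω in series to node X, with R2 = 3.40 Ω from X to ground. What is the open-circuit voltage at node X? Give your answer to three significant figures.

V_th ≈ 0.925 mV

R1' = 11.5 + 4.29 = 15.79 Ω (source resistance + R1).
V_th is the unloaded tap voltage: V_s · R2/(R1'+R2) = 5.22 × 0.1772 = 0.9249 mV.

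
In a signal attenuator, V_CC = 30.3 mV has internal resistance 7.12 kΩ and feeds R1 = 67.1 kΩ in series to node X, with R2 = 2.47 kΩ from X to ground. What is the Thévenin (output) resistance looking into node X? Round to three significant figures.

R_th ≈ 2.39 kΩ

R1' = 7.12 + 67.1 = 74.22 kΩ (source resistance + R1).
Looking into X with the source shorted: R_th = R1'·R2/(R1'+R2) = 74.22 × 2.47/76.69 = 2.390 kΩ.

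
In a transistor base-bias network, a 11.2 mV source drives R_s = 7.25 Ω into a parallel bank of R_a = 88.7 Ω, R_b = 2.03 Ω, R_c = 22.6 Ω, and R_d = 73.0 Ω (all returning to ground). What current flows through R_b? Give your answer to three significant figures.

I ≈ 1.09 mA

Parallel bank: R_p = 1/(1/88.7 + 1/2.03 + 1/22.6 + 1/73.0) = 1.780 Ω.
Node voltage V_A = V_CC · R_p/(R_s + R_p) = 11.2 × 0.1971 = 2.208 mV.
I(R_b) = V_A / R_b = 2.208/2.03 = 1.088 mA.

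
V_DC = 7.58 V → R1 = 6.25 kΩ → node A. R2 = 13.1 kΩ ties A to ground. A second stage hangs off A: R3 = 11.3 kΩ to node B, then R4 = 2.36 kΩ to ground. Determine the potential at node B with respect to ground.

V_B ≈ 0.677 V

The second stage (R3 + R4 = 13.66 kΩ) loads node A in parallel with R2.
Effective lower resistance at A: R2 ‖ 13.66 = 6.687 kΩ.
V_A = 7.58 × 6.687/(6.25 + 6.687) = 3.918 V.
Stage 2 is unloaded, so V_B = V_A · R4/(R3+R4) = 3.918 × 2.36/13.66 = 0.6769 V.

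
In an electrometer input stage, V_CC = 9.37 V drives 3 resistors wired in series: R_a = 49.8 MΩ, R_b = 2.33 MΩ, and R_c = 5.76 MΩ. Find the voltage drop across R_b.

V ≈ 0.377 V

Series total: ΣR = 49.8 + 2.33 + 5.76 = 57.89 MΩ.
V = V_CC · R/ΣR = 9.37 × 0.04025 = 0.3771 V.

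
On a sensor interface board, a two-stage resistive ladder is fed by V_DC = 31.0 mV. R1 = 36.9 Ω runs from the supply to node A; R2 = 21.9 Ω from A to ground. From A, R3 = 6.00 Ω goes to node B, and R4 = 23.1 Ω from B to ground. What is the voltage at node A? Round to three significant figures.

V_A ≈ 7.84 mV

Looking into the second stage from A: R3 + R4 = 29.10 Ω appears in parallel with R2.
R2 ‖ (R3+R4) = 12.50 Ω.
First divider: V_A = V_DC · 12.50/(36.9 + 12.50) = 7.842 mV.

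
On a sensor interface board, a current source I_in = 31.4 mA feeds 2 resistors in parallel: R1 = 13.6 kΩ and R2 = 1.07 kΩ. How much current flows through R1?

I ≈ 2.29 mA

Two-branch current divider: I_k = I_in · R_other/(R_1 + R_2).
So I = 31.4 × 1.07/14.67 = 2.290 mA.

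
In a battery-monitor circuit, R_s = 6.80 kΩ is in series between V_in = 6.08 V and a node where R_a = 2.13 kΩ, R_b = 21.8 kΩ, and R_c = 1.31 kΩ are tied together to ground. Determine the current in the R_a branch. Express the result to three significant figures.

Parallel bank: R_p = 1/(1/2.13 + 1/21.8 + 1/1.31) = 0.7820 kΩ.
Node voltage V_A = V_in · R_p/(R_s + R_p) = 6.08 × 0.1031 = 0.6271 V.
I(R_a) = V_A / R_a = 0.6271/2.13 = 0.2944 mA.

I ≈ 0.294 mA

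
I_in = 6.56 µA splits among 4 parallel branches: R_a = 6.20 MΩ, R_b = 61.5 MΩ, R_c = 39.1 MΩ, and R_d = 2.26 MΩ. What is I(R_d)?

I ≈ 4.50 µA

Conductances: ΣG = 1/6.20 + 1/61.5 + 1/39.1 + 1/2.26 = 0.6456 (1/MΩ).
Current divider: I(R_d) = I_in · G_k/ΣG = 6.56 × (0.4425/0.6456) = 6.56 × 0.6854 = 4.496 µA.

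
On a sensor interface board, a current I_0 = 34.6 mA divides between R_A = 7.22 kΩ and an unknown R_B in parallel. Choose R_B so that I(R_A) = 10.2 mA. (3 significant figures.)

The fraction through R_A equals R_B/(R_A+R_B).
10.2/34.6 = R_B/(R_A + R_B) → R_B = R_A · (0.2948)/(1 − 0.2948) = 7.22 × 0.4180 = 3.018 kΩ.

R_B ≈ 3.02 kΩ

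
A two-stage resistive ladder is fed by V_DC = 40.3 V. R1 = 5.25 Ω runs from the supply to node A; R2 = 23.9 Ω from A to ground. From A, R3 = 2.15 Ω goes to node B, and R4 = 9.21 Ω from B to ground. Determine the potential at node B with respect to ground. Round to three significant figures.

Node A sees R2 in parallel with the series input of stage 2, R3 + R4 = 11.36 Ω.
Effective lower resistance at A: R2 ‖ 11.36 = 7.700 Ω.
V_A = 40.3 × 7.700/(5.25 + 7.700) = 23.96 V.
V_B = V_A × 0.8107 = 19.43 V.

V_B ≈ 19.4 V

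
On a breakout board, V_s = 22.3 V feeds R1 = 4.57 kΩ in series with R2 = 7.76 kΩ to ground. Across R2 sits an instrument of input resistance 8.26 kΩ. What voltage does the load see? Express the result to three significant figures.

V_out ≈ 10.4 V

First combine the lower leg with the load: R2 ‖ R_L = 4.001 kΩ.
Voltage divider with the loaded lower leg: V_out = 22.3 × 4.001/(4.57 + 4.001) = 22.3 × 0.4668 = 10.41 V.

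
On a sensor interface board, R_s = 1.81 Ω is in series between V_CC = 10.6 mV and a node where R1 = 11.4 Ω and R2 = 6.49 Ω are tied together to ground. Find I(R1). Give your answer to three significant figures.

Equivalent of the parallel group: R_p = 4.136 Ω.
V_A by voltage divider: V_A = 10.6 × 4.136/(1.81 + 4.136) = 7.373 mV.
Branch current I = V_A/R1 = 7.373/11.4 = 0.6468 mA.

I ≈ 0.647 mA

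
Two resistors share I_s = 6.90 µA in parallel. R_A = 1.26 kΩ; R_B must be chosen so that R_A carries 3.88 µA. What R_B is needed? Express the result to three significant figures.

R_B ≈ 1.62 kΩ

The fraction through R_A equals R_B/(R_A+R_B).
With f = 0.5623, R_B = R_A · f/(1−f) = 1.26 × 1.285 = 1.619 kΩ.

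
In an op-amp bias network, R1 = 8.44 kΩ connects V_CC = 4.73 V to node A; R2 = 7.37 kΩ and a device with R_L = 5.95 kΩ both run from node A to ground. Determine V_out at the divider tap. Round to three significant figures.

First combine the lower leg with the load: R2 ‖ R_L = 3.292 kΩ.
Now apply the divider: V_out = 4.73 × 0.2806 = 1.327 V.
(Unloaded it would be 2.20 V; the load pulls it down.)

V_out ≈ 1.33 V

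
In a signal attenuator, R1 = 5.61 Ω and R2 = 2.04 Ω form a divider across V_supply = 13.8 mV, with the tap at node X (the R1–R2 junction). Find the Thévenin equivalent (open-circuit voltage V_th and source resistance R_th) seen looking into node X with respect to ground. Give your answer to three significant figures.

Open-circuit (no load on X): V_th = V_supply · R2/(R1 + R2) = 13.8 × 2.04/(5.610 + 2.04) = 3.680 mV.
Looking into X with the source shorted: R_th = R1·R2/(R1+R2) = 5.610 × 2.04/7.650 = 1.496 Ω.

V_th ≈ 3.68 mV, R_th ≈ 1.50 Ω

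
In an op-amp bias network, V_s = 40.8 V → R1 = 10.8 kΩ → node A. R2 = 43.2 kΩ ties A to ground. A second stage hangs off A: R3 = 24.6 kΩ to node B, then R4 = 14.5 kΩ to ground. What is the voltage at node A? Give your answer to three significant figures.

Looking into the second stage from A: R3 + R4 = 39.10 kΩ appears in parallel with R2.
R2 ‖ (R3+R4) = 20.52 kΩ.
V_A = 40.8 × 20.52/(10.8 + 20.52) = 26.73 V.

V_A ≈ 26.7 V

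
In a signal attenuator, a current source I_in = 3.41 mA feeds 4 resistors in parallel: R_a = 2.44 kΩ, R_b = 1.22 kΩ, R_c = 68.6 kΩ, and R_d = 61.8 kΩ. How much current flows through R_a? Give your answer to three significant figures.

I ≈ 1.11 mA

Total conductance ΣG = 1/2.44 + 1/1.22 + 1/68.6 + 1/61.8 = 1.260 (units of 1/kΩ).
R_a takes the fraction G_k/ΣG = 0.4098/1.260 = 0.3252, so I = 3.41 × 0.3252 = 1.109 mA.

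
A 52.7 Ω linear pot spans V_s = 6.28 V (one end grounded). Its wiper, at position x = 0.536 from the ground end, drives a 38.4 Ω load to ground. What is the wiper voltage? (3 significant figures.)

The pot divides into 24.45 Ω above the wiper and 28.25 Ω below.
(x·R_p) ‖ R_L = 16.28 Ω.
Loaded-divider output: V_out = 6.28 × 0.3996 = 2.510 V.

V_out ≈ 2.51 V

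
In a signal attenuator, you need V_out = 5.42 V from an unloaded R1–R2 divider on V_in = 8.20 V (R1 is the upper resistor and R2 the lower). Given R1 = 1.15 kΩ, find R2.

R2 ≈ 2.24 kΩ

Required fraction k = V_out/V_in = 0.6610.
R2 = R1 · 0.6610/(1 − 0.6610) = 2.242 kΩ.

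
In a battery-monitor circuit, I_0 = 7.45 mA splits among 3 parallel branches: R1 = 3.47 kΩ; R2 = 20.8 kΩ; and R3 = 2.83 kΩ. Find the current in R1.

Conductances: ΣG = 1/3.47 + 1/20.8 + 1/2.83 = 0.6896 (1/kΩ).
R1 takes the fraction G_k/ΣG = 0.2882/0.6896 = 0.4179, so I = 7.45 × 0.4179 = 3.113 mA.

I ≈ 3.11 mA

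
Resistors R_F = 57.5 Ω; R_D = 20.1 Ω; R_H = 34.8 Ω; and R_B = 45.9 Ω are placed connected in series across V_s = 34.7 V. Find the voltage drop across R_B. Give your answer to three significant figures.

Total series resistance ΣR = 57.5 + 20.1 + 34.8 + 45.9 = 158.3 Ω.
Voltage divider: V = V_s · (45.90 / 158.3) = 34.7 × 0.2900 = 10.06 V.

V ≈ 10.1 V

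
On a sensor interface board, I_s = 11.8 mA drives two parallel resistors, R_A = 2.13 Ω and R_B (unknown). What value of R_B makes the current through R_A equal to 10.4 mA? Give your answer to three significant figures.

R_B ≈ 15.8 Ω

In a two-way split, I_A/I_s = R_B/(R_A + R_B).
10.4/11.8 = R_B/(R_A + R_B) → R_B = R_A · (0.8814)/(1 − 0.8814) = 2.13 × 7.429 = 15.82 Ω.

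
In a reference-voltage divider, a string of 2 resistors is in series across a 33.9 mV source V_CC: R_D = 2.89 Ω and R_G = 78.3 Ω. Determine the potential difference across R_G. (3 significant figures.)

V ≈ 32.7 mV

ΣR = 2.89 + 78.3 = 81.19 Ω.
By the voltage-divider rule, V = 33.9 × 78.30/81.19 = 32.69 mV.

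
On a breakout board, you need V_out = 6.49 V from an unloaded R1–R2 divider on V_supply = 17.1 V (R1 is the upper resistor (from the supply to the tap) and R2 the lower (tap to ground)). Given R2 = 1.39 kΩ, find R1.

R1 ≈ 2.27 kΩ

The divider ratio is R2/(R1+R2) = 6.49/17.1 = 0.3795.
Rearranging, R1 = R2·(1−k)/k = 1.39 × 1.635 = 2.272 kΩ.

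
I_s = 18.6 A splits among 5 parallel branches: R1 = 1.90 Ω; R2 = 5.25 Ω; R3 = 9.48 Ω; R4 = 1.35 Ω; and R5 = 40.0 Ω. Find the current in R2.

Total conductance ΣG = 1/1.90 + 1/5.25 + 1/9.48 + 1/1.35 + 1/40.0 = 1.588 (units of 1/Ω).
By the current-divider rule, I = I_s · G_k/ΣG = 18.6 × 0.1199 = 2.231 A.

I ≈ 2.23 A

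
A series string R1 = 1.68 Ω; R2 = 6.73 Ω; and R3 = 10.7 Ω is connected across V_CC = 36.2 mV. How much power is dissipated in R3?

ΣR = 19.11 Ω → I = 36.2/19.11 = 1.894 mA.
P = I²R = 3.588 × 10.7 = 38.40 µW.

P ≈ 38.4 µW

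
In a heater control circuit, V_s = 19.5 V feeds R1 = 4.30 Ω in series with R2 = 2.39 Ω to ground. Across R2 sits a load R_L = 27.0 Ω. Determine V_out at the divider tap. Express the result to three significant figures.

First combine the lower leg with the load: R2 ‖ R_L = 2.196 Ω.
Voltage divider with the loaded lower leg: V_out = 19.5 × 2.196/(4.30 + 2.196) = 19.5 × 0.3380 = 6.591 V.

V_out ≈ 6.59 V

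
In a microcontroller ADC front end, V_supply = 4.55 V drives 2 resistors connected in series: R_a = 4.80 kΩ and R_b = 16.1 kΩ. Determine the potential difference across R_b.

V ≈ 3.51 V

Total series resistance ΣR = 4.80 + 16.1 = 20.90 kΩ.
Voltage divider: V = V_supply · (16.10 / 20.90) = 4.55 × 0.7703 = 3.505 V.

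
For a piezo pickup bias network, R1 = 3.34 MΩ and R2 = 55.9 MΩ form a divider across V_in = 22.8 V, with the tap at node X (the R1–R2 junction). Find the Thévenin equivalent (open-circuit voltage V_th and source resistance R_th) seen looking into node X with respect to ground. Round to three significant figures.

V_th ≈ 21.5 V, R_th ≈ 3.15 MΩ

Open-circuit (no load on X): V_th = V_in · R2/(R1 + R2) = 22.8 × 55.9/(3.340 + 55.9) = 21.51 V.
Looking into X with the source shorted: R_th = R1·R2/(R1+R2) = 3.340 × 55.9/59.24 = 3.152 MΩ.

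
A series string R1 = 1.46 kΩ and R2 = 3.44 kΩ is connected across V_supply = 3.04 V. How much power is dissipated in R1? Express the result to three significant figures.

P ≈ 0.562 mW

ΣR = 4.900 kΩ → I = 3.04/4.900 = 0.6204 mA.
P = I²R = 0.3849 × 1.46 = 0.5620 mW.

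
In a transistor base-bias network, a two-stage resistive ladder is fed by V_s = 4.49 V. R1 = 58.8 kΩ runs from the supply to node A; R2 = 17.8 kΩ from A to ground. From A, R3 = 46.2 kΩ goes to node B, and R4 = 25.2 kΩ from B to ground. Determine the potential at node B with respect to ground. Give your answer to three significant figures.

Node A sees R2 in parallel with the series input of stage 2, R3 + R4 = 71.40 kΩ.
R2 ‖ (R3+R4) = 14.25 kΩ.
V_A = 4.49 × 14.25/(58.8 + 14.25) = 0.8758 V.
Then the unloaded second divider: V_B = V_A × R4/(R3+R4) = 0.8758 × 0.3529 = 0.3091 V.

V_B ≈ 0.309 V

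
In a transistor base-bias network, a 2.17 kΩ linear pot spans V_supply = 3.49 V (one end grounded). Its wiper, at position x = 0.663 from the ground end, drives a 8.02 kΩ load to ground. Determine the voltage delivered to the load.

V_out ≈ 2.18 V

Split the track: R_lower = x·R_p = 1.439 kΩ, R_upper = (1−x)·R_p = 0.7313 kΩ.
Lower segment in parallel with the load: 1.439 ‖ 8.02 = 1.220 kΩ.
Then V_out = V_supply · 1.220/(0.7313 + 1.220) = 2.182 V.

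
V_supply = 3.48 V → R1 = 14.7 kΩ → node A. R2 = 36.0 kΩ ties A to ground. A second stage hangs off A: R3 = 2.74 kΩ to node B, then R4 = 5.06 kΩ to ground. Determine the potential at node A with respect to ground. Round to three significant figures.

V_A ≈ 1.06 V

Looking into the second stage from A: R3 + R4 = 7.800 kΩ appears in parallel with R2.
R2 ‖ (R3+R4) = 6.411 kΩ.
First divider: V_A = V_supply · 6.411/(14.7 + 6.411) = 1.057 V.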